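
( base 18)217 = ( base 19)1g8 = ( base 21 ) 1B1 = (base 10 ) 673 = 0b1010100001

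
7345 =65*113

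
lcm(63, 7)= 63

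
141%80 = 61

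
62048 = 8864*7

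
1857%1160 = 697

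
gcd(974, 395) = 1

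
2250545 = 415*5423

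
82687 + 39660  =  122347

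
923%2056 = 923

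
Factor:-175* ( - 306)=2^1*3^2 * 5^2*7^1*17^1 = 53550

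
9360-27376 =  - 18016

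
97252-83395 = 13857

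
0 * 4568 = 0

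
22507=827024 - 804517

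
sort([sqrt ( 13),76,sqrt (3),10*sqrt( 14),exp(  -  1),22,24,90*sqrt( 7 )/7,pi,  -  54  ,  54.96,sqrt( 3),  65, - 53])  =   [  -  54, - 53,exp( - 1 ),sqrt( 3),sqrt( 3)  ,  pi,sqrt( 13),  22,24, 90*sqrt( 7)/7,10*sqrt( 14) , 54.96,65,76] 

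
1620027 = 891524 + 728503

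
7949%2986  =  1977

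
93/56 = 1 + 37/56 = 1.66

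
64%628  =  64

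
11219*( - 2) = -22438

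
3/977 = 3/977 = 0.00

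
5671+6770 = 12441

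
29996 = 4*7499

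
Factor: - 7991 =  - 61^1*131^1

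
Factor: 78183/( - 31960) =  - 2^( - 3 )*3^2*5^( - 1 )*7^1 * 47^ (  -  1 )*73^1 = - 4599/1880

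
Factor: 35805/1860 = 77/4 = 2^( - 2 )*7^1*11^1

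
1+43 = 44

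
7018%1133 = 220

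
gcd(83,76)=1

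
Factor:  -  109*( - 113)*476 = 2^2*7^1*17^1*109^1*113^1 = 5862892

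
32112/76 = 422+10/19 = 422.53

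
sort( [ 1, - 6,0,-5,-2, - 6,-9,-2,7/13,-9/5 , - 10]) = [ - 10, - 9, - 6, - 6,-5,-2, - 2,-9/5,  0,7/13,1 ] 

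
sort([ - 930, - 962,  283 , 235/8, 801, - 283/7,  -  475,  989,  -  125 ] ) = [ - 962, - 930 ,  -  475, - 125, - 283/7,  235/8, 283,801,989]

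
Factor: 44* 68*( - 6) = -2^5*3^1*11^1*17^1=-  17952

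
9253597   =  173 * 53489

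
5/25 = 1/5 = 0.20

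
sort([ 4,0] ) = [ 0,4]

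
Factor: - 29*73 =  - 29^1*73^1 = -  2117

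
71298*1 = 71298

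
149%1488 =149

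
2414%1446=968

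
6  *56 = 336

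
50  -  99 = - 49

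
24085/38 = 24085/38 = 633.82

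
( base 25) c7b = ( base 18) 15d0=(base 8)17006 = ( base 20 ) j46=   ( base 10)7686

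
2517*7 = 17619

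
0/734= 0 = 0.00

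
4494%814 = 424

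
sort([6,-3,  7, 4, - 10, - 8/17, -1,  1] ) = [ - 10,  -  3, - 1, - 8/17,1,4,6, 7 ]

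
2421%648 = 477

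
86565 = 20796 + 65769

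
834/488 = 417/244 = 1.71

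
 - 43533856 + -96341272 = - 139875128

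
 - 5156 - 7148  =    -  12304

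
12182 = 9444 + 2738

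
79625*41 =3264625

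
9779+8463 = 18242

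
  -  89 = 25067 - 25156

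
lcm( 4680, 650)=23400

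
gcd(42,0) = 42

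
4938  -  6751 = - 1813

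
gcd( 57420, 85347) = 261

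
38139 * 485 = 18497415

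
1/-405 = -1/405 = - 0.00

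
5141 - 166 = 4975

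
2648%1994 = 654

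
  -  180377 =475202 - 655579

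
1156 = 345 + 811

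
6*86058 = 516348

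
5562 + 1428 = 6990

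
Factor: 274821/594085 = 3^1*5^(-1) * 101^1*131^(  -  1 ) =303/655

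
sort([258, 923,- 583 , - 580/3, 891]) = [ - 583, - 580/3, 258,891,923] 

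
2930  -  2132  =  798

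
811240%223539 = 140623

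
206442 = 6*34407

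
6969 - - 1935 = 8904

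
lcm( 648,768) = 20736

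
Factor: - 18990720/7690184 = -2^4*3^3*5^1*7^1 * 157^1*961273^(-1) = -2373840/961273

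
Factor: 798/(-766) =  -3^1 * 7^1*19^1 * 383^( - 1) = - 399/383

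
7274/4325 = 1 + 2949/4325= 1.68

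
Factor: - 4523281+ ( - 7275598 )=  - 11798879=- 31^1*59^1*6451^1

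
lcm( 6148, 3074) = 6148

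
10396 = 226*46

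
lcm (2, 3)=6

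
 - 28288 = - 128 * 221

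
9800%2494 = 2318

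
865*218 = 188570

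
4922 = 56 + 4866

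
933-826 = 107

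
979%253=220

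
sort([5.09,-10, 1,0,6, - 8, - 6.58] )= [ - 10, - 8, - 6.58,0,1, 5.09 , 6 ]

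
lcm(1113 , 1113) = 1113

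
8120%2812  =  2496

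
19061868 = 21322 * 894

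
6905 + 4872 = 11777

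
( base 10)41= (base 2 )101001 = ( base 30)1b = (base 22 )1j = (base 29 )1c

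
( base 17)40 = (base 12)58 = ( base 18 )3E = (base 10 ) 68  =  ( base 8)104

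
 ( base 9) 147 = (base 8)174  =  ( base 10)124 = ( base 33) 3p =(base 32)3S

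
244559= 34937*7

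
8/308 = 2/77 = 0.03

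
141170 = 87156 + 54014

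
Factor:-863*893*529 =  - 407678611 = - 19^1*23^2*47^1 *863^1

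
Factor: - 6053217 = -3^1*79^1*25541^1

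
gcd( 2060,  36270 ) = 10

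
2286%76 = 6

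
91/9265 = 91/9265 = 0.01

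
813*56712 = 46106856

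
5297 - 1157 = 4140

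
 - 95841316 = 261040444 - 356881760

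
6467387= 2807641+3659746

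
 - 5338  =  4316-9654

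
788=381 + 407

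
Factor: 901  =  17^1 * 53^1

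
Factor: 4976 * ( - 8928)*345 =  - 2^9 * 3^3*5^1 *23^1*31^1*311^1  =  - 15326876160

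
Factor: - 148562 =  - 2^1*59^1*1259^1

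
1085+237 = 1322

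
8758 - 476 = 8282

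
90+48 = 138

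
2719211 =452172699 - 449453488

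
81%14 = 11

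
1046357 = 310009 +736348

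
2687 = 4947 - 2260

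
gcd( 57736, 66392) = 8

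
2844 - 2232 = 612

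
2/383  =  2/383 =0.01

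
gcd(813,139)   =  1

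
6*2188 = 13128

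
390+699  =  1089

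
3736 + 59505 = 63241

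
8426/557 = 8426/557 = 15.13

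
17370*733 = 12732210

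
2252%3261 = 2252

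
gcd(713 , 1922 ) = 31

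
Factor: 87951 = 3^1*19^1*1543^1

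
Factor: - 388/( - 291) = 4/3 = 2^2 * 3^( - 1)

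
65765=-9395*( -7)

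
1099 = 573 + 526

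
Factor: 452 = 2^2 * 113^1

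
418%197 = 24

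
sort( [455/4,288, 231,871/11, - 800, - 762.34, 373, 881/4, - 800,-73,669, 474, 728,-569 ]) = [ - 800, - 800, - 762.34, -569, - 73,871/11, 455/4,881/4,231, 288, 373,474,  669, 728 ] 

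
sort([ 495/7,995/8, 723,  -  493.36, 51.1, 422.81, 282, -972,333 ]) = [-972, - 493.36, 51.1, 495/7,  995/8, 282, 333, 422.81, 723]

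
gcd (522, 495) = 9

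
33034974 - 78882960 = -45847986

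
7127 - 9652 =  - 2525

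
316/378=158/189 = 0.84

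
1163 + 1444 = 2607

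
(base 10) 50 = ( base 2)110010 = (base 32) 1I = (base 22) 26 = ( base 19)2c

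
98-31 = 67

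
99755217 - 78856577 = 20898640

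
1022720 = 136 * 7520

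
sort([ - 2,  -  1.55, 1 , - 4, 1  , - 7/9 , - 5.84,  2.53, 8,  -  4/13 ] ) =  [ - 5.84, - 4,- 2 ,-1.55, - 7/9,-4/13,1, 1,2.53,8 ] 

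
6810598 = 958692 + 5851906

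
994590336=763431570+231158766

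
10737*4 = 42948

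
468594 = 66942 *7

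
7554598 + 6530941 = 14085539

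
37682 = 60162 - 22480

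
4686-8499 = -3813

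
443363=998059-554696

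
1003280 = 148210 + 855070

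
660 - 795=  - 135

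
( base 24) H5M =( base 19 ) 189G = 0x26ce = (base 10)9934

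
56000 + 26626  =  82626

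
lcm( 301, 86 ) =602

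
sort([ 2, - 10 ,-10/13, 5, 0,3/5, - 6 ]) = [-10, - 6,-10/13, 0, 3/5,2, 5 ]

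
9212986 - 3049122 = 6163864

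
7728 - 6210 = 1518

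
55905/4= 55905/4 = 13976.25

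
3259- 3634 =- 375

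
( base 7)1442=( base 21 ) 162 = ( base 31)ib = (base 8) 1071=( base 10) 569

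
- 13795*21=-289695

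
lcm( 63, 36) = 252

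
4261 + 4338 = 8599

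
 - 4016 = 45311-49327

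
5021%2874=2147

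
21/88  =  21/88 =0.24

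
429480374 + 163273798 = 592754172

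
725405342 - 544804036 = 180601306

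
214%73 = 68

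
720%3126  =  720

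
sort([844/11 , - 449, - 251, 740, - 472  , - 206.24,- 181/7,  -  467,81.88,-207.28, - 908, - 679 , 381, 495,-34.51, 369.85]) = [ - 908,-679, - 472, - 467  , - 449, - 251, - 207.28, - 206.24, - 34.51, - 181/7, 844/11,81.88,369.85, 381 , 495,740]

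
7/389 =7/389 = 0.02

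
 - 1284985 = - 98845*13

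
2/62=1/31  =  0.03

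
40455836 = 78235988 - 37780152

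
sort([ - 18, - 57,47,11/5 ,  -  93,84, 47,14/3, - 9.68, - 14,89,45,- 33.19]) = [ - 93,-57, - 33.19, - 18, - 14,- 9.68, 11/5,14/3, 45,47, 47, 84, 89]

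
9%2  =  1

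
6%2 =0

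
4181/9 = 464 + 5/9=464.56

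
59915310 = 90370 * 663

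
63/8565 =21/2855 = 0.01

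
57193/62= 57193/62 = 922.47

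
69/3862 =69/3862 = 0.02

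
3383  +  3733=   7116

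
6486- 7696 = - 1210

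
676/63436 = 169/15859 = 0.01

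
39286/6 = 19643/3 = 6547.67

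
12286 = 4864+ 7422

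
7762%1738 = 810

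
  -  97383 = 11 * (-8853) 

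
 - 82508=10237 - 92745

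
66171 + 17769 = 83940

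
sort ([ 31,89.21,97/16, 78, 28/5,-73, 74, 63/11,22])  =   [-73 , 28/5 , 63/11, 97/16  ,  22, 31, 74, 78, 89.21 ] 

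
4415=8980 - 4565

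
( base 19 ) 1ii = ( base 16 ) 2d1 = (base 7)2050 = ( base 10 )721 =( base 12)501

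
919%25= 19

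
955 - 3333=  - 2378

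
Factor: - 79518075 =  - 3^1 * 5^2*7^1*13^1 * 61^1*191^1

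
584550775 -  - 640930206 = 1225480981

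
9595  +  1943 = 11538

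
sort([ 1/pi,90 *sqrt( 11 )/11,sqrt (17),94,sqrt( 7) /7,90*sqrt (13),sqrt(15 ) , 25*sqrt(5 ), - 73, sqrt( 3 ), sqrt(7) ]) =[ - 73 , 1/pi,sqrt(7)/7,sqrt(3 ),sqrt(7), sqrt( 15), sqrt( 17 ), 90*sqrt(11 ) /11, 25 * sqrt( 5 ), 94,90*sqrt(  13)]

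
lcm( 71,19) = 1349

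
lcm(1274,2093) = 29302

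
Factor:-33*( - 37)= 3^1*11^1*37^1 = 1221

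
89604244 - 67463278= 22140966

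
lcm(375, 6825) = 34125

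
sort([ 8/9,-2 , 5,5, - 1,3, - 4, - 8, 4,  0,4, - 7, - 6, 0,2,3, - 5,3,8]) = [ - 8, - 7, - 6, - 5,- 4, - 2,  -  1,  0, 0,8/9,2,  3,3,3,4,4,5,5,8 ]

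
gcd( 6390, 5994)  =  18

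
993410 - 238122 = 755288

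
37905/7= 5415 =5415.00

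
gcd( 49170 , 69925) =5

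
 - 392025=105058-497083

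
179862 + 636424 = 816286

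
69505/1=69505 = 69505.00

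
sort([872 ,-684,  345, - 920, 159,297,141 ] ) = [-920, - 684,141,  159,297,345, 872] 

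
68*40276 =2738768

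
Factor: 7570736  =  2^4*269^1 * 1759^1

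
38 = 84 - 46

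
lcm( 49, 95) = 4655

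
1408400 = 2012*700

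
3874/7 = 3874/7 =553.43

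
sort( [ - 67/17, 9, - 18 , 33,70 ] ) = [ - 18, - 67/17, 9,33, 70] 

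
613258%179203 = 75649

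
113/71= 113/71 = 1.59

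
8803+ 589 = 9392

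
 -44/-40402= 22/20201 = 0.00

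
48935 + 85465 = 134400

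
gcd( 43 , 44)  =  1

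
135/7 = 135/7  =  19.29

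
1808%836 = 136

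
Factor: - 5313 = -3^1*7^1*11^1*23^1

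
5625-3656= 1969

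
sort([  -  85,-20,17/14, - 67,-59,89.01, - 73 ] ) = [ - 85,  -  73,-67 , - 59 , - 20, 17/14,  89.01]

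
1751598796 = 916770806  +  834827990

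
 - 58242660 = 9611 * (-6060) 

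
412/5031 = 412/5031 = 0.08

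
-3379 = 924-4303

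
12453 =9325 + 3128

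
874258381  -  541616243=332642138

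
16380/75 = 218 + 2/5  =  218.40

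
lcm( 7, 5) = 35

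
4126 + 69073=73199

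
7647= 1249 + 6398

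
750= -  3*( - 250)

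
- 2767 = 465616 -468383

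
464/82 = 232/41 = 5.66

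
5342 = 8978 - 3636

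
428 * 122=52216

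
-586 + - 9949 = -10535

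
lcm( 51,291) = 4947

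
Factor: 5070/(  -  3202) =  - 2535/1601=-3^1 * 5^1*13^2*1601^( - 1 )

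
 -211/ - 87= 211/87 = 2.43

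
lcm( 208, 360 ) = 9360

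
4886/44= 111+1/22 = 111.05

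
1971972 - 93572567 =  - 91600595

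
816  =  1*816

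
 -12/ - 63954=2/10659= 0.00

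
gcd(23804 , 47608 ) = 23804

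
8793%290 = 93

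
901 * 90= 81090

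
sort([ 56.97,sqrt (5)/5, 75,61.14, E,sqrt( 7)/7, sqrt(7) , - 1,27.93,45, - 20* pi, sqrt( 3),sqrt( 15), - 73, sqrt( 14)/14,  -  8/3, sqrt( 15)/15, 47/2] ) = [-73,-20 * pi,- 8/3, - 1, sqrt( 15 )/15, sqrt( 14) /14,sqrt ( 7 )/7, sqrt( 5) /5, sqrt(3), sqrt (7 ), E, sqrt( 15), 47/2,27.93,45, 56.97,61.14  ,  75]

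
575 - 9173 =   -  8598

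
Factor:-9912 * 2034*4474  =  -2^5*3^3*7^1*59^1*113^1 *2237^1 = - 90200349792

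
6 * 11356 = 68136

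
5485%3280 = 2205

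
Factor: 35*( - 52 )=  - 2^2* 5^1 * 7^1*13^1= -1820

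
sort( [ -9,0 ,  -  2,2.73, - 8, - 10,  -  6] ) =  [-10, - 9,- 8, - 6, - 2,0,2.73 ]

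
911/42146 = 911/42146= 0.02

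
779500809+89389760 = 868890569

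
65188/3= 65188/3 = 21729.33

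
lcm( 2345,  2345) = 2345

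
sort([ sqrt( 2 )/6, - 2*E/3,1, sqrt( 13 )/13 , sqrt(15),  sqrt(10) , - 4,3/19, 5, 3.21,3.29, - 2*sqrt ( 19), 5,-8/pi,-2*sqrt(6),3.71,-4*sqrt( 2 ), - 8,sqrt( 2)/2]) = [ - 2*sqrt ( 19), - 8,-4*sqrt(2),  -  2 *sqrt( 6 ), - 4,-8/pi,-2*E/3 , 3/19,sqrt(2)/6,sqrt(13 ) /13,sqrt ( 2)/2, 1, sqrt(10 ), 3.21, 3.29, 3.71, sqrt (15), 5,5] 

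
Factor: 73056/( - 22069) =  - 2^5 * 3^1 * 29^( - 1 ) = -96/29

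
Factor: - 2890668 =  - 2^2 * 3^1*11^1*61^1*359^1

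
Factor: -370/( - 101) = 2^1*5^1*37^1*101^( - 1 ) 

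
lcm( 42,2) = 42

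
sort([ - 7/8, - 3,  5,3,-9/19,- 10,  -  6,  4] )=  [-10,  -  6, - 3,-7/8,-9/19, 3,4, 5]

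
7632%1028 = 436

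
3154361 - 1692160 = 1462201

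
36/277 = 36/277 = 0.13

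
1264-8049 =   -  6785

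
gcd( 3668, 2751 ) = 917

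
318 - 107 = 211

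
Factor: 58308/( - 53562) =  - 86/79  =  -  2^1*43^1*79^ ( - 1)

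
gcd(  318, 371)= 53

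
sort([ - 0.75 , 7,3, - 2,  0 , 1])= [  -  2,-0.75,0,  1, 3 , 7] 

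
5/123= 5/123 = 0.04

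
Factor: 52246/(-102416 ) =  - 151/296= -2^(-3 )*37^( - 1) * 151^1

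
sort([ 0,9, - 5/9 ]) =[ - 5/9,0,  9] 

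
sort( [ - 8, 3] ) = [ - 8,3] 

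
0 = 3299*0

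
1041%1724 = 1041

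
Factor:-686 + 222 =  -  464 = -2^4*29^1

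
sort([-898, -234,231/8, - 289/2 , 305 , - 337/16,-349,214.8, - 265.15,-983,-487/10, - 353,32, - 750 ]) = [ - 983, - 898, - 750, - 353, - 349, - 265.15, - 234, - 289/2, - 487/10, - 337/16,  231/8, 32,  214.8, 305]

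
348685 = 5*69737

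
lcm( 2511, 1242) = 115506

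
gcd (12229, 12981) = 1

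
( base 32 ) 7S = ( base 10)252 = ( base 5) 2002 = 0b11111100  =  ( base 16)fc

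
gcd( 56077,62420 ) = 1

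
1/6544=1/6544 = 0.00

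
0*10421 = 0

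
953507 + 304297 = 1257804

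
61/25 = 2 + 11/25=2.44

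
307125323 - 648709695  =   - 341584372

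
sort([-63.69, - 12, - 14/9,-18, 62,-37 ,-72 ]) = [ - 72,-63.69, - 37, - 18, -12,-14/9,62]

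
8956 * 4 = 35824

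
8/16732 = 2/4183 = 0.00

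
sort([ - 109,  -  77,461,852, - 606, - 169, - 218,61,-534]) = [ - 606,-534,-218,-169,-109, - 77,61, 461, 852]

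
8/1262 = 4/631 = 0.01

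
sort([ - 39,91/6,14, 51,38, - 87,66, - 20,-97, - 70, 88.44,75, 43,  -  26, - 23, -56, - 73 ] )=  [ - 97 ,-87, - 73, - 70, - 56, - 39,-26, - 23,-20,  14,91/6, 38,43, 51,66,75, 88.44]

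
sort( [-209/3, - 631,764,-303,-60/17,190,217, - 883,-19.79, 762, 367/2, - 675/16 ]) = [ -883, -631, - 303,-209/3, - 675/16,  -  19.79, - 60/17,367/2, 190,217,  762,764] 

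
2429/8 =2429/8= 303.62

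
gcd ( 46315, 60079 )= 1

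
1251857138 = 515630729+736226409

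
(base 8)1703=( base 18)2H9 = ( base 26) 1b1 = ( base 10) 963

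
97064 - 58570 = 38494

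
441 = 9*49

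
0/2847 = 0 = 0.00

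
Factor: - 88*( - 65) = 5720 = 2^3*5^1*11^1*13^1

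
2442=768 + 1674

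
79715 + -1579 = 78136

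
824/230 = 412/115=3.58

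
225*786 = 176850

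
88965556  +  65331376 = 154296932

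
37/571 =37/571=0.06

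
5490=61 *90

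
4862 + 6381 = 11243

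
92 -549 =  - 457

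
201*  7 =1407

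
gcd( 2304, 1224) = 72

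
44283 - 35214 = 9069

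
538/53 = 538/53=10.15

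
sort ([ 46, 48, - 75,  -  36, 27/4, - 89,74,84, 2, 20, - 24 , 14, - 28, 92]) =[-89 ,-75, - 36, - 28, - 24, 2,27/4, 14,20,46 , 48,  74 , 84, 92 ] 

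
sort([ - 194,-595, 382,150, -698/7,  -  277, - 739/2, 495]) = [ - 595,-739/2,-277, - 194,-698/7, 150, 382,  495] 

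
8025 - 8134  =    -  109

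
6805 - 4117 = 2688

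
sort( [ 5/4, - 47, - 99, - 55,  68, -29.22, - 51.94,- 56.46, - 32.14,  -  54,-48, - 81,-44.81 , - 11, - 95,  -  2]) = [ - 99, - 95, - 81,- 56.46, - 55,-54,  -  51.94,-48, - 47,  -  44.81, - 32.14, - 29.22, - 11, - 2, 5/4,68]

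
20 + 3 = 23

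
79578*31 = 2466918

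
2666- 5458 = - 2792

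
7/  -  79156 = - 1/11308  =  - 0.00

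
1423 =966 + 457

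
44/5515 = 44/5515 = 0.01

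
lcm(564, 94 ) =564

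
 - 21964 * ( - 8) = 175712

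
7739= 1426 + 6313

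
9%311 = 9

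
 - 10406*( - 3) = 31218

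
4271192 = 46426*92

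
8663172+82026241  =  90689413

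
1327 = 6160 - 4833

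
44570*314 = 13994980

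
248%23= 18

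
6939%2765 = 1409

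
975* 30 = 29250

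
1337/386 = 3+179/386 = 3.46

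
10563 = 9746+817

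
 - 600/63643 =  - 1 + 63043/63643 =- 0.01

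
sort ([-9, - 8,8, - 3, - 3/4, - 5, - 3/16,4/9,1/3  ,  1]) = [ - 9 , - 8, - 5,-3,-3/4, - 3/16,  1/3,4/9,1,8 ] 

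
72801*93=6770493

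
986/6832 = 493/3416 = 0.14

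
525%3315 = 525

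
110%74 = 36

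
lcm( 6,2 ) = 6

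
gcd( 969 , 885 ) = 3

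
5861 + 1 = 5862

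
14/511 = 2/73 = 0.03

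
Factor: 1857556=2^2 * 17^1*59^1*463^1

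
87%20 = 7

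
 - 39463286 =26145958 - 65609244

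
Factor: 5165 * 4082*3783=79758993990 = 2^1*3^1*5^1*13^2*97^1*157^1*1033^1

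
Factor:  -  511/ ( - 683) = 7^1 * 73^1*683^(  -  1)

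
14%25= 14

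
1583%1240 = 343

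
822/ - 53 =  - 822/53 = - 15.51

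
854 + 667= 1521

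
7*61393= 429751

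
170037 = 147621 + 22416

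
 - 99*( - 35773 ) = 3541527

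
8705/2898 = 8705/2898 =3.00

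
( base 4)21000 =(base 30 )j6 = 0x240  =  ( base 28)KG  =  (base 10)576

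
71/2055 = 71/2055 = 0.03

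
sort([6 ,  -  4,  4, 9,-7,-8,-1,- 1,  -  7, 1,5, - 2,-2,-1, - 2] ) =[ - 8,- 7,- 7,-4,- 2,-2, - 2, - 1, - 1,-1,  1 , 4, 5, 6, 9 ] 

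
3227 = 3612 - 385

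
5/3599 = 5/3599 = 0.00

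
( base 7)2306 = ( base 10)839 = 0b1101000111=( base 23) 1DB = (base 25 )18e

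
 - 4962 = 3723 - 8685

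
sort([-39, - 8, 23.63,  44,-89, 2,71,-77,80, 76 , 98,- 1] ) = [ - 89, - 77 ,-39, - 8, - 1, 2,23.63, 44,  71, 76,80, 98] 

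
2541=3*847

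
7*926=6482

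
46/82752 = 23/41376 = 0.00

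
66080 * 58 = 3832640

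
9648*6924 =66802752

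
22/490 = 11/245 = 0.04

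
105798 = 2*52899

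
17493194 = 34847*502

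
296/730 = 148/365 = 0.41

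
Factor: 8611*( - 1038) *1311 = - 2^1*3^2*19^1*23^1 * 79^1*109^1*173^1= -11718003798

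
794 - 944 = -150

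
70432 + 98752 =169184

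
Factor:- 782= - 2^1 * 17^1*23^1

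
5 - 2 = 3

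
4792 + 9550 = 14342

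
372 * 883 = 328476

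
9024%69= 54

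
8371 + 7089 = 15460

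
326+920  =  1246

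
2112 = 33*64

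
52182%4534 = 2308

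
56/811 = 56/811 = 0.07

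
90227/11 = 8202 + 5/11 = 8202.45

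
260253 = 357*729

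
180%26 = 24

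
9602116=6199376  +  3402740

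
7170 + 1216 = 8386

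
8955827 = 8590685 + 365142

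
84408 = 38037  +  46371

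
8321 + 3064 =11385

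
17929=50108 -32179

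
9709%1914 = 139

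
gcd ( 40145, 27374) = 1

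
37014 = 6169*6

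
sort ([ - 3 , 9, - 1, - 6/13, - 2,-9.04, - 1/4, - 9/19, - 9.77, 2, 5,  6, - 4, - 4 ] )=[ - 9.77, - 9.04, - 4 ,  -  4,  -  3, - 2, - 1, - 9/19, - 6/13, - 1/4,2, 5,  6, 9 ]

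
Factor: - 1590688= -2^5 * 11^1*4519^1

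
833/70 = 11  +  9/10 = 11.90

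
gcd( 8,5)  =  1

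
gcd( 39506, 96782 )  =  2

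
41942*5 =209710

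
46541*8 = 372328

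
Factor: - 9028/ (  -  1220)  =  5^(-1 )*37^1=37/5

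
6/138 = 1/23 = 0.04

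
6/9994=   3/4997 = 0.00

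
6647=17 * 391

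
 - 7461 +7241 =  - 220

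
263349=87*3027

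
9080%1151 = 1023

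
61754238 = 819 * 75402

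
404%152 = 100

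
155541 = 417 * 373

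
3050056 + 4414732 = 7464788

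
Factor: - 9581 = - 11^1*  13^1*67^1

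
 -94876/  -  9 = 94876/9 = 10541.78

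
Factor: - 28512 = -2^5* 3^4* 11^1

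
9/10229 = 9/10229 = 0.00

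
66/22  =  3=3.00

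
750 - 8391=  - 7641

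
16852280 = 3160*5333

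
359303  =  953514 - 594211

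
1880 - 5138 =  - 3258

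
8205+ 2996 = 11201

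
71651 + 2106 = 73757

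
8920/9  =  991+1/9 = 991.11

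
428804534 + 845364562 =1274169096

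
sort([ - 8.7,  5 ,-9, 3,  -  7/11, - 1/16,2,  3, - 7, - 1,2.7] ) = [ - 9, -8.7, - 7, - 1, - 7/11, - 1/16,2 , 2.7,3,3,  5 ] 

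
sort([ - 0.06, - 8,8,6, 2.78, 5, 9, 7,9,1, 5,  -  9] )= [ - 9, - 8,- 0.06, 1,2.78 , 5, 5, 6,7,8,9, 9] 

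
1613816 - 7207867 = - 5594051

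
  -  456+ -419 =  - 875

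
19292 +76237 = 95529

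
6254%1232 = 94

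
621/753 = 207/251  =  0.82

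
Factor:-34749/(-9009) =3^3 * 7^ ( - 1) = 27/7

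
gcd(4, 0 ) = 4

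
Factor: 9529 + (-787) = 8742=2^1 *3^1*31^1*47^1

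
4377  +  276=4653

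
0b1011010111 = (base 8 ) 1327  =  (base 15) 337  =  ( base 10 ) 727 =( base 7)2056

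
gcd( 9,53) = 1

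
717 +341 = 1058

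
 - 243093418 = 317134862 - 560228280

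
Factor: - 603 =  - 3^2*67^1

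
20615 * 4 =82460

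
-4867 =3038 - 7905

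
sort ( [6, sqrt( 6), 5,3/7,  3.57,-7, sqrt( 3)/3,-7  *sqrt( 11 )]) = [ - 7*sqrt ( 11),- 7,  3/7, sqrt( 3 ) /3, sqrt(6),  3.57, 5, 6 ] 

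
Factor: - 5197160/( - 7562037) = 2^3*3^( - 1)*5^1*7^( - 1)*41^1*293^(  -  1) * 1229^ ( - 1 )*3169^1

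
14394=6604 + 7790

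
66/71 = 66/71 = 0.93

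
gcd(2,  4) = 2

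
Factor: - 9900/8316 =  - 25/21 = - 3^( - 1)*5^2 * 7^ (  -  1 ) 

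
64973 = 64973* 1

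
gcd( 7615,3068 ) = 1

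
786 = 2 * 393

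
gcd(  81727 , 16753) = 1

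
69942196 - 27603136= 42339060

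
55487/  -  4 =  - 55487/4 = - 13871.75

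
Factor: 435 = 3^1* 5^1 * 29^1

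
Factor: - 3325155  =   - 3^1*5^1*221677^1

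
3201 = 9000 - 5799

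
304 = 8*38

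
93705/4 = 93705/4 = 23426.25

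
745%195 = 160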